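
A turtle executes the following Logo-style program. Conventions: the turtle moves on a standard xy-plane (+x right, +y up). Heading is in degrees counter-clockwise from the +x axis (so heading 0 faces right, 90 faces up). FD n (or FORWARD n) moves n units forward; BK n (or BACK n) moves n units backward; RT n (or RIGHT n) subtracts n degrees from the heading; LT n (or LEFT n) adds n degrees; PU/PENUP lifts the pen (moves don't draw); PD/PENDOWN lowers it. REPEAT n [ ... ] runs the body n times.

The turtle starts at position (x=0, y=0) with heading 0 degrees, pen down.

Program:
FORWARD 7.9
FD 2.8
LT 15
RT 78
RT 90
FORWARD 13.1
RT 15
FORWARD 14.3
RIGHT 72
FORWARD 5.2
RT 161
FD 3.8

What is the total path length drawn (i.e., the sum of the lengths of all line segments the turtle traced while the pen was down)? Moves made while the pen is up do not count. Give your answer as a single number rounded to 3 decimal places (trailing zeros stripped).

Answer: 47.1

Derivation:
Executing turtle program step by step:
Start: pos=(0,0), heading=0, pen down
FD 7.9: (0,0) -> (7.9,0) [heading=0, draw]
FD 2.8: (7.9,0) -> (10.7,0) [heading=0, draw]
LT 15: heading 0 -> 15
RT 78: heading 15 -> 297
RT 90: heading 297 -> 207
FD 13.1: (10.7,0) -> (-0.972,-5.947) [heading=207, draw]
RT 15: heading 207 -> 192
FD 14.3: (-0.972,-5.947) -> (-14.96,-8.92) [heading=192, draw]
RT 72: heading 192 -> 120
FD 5.2: (-14.96,-8.92) -> (-17.56,-4.417) [heading=120, draw]
RT 161: heading 120 -> 319
FD 3.8: (-17.56,-4.417) -> (-14.692,-6.91) [heading=319, draw]
Final: pos=(-14.692,-6.91), heading=319, 6 segment(s) drawn

Segment lengths:
  seg 1: (0,0) -> (7.9,0), length = 7.9
  seg 2: (7.9,0) -> (10.7,0), length = 2.8
  seg 3: (10.7,0) -> (-0.972,-5.947), length = 13.1
  seg 4: (-0.972,-5.947) -> (-14.96,-8.92), length = 14.3
  seg 5: (-14.96,-8.92) -> (-17.56,-4.417), length = 5.2
  seg 6: (-17.56,-4.417) -> (-14.692,-6.91), length = 3.8
Total = 47.1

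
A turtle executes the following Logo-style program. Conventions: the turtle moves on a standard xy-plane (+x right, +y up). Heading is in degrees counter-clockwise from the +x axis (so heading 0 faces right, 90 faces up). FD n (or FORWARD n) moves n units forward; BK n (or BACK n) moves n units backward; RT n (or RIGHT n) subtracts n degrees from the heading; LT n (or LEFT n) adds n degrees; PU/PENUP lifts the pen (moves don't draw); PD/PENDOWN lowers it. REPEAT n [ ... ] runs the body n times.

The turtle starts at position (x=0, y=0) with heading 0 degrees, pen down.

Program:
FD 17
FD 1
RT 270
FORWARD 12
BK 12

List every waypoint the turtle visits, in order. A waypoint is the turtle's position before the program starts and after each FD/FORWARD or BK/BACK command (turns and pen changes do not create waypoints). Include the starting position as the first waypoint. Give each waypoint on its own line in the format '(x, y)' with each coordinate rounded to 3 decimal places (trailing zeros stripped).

Executing turtle program step by step:
Start: pos=(0,0), heading=0, pen down
FD 17: (0,0) -> (17,0) [heading=0, draw]
FD 1: (17,0) -> (18,0) [heading=0, draw]
RT 270: heading 0 -> 90
FD 12: (18,0) -> (18,12) [heading=90, draw]
BK 12: (18,12) -> (18,0) [heading=90, draw]
Final: pos=(18,0), heading=90, 4 segment(s) drawn
Waypoints (5 total):
(0, 0)
(17, 0)
(18, 0)
(18, 12)
(18, 0)

Answer: (0, 0)
(17, 0)
(18, 0)
(18, 12)
(18, 0)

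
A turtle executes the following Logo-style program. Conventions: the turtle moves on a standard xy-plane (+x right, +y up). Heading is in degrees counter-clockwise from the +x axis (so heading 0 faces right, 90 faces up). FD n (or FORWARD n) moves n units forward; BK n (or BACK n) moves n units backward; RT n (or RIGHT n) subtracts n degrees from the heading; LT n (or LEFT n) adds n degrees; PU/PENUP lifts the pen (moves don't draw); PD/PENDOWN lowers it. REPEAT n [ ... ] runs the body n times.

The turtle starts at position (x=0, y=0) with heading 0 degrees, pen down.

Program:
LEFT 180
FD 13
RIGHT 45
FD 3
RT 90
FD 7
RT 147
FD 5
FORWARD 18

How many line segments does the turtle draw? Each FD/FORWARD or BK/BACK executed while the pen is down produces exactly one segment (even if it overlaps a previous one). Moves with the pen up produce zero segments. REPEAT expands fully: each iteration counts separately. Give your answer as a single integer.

Executing turtle program step by step:
Start: pos=(0,0), heading=0, pen down
LT 180: heading 0 -> 180
FD 13: (0,0) -> (-13,0) [heading=180, draw]
RT 45: heading 180 -> 135
FD 3: (-13,0) -> (-15.121,2.121) [heading=135, draw]
RT 90: heading 135 -> 45
FD 7: (-15.121,2.121) -> (-10.172,7.071) [heading=45, draw]
RT 147: heading 45 -> 258
FD 5: (-10.172,7.071) -> (-11.211,2.18) [heading=258, draw]
FD 18: (-11.211,2.18) -> (-14.954,-15.426) [heading=258, draw]
Final: pos=(-14.954,-15.426), heading=258, 5 segment(s) drawn
Segments drawn: 5

Answer: 5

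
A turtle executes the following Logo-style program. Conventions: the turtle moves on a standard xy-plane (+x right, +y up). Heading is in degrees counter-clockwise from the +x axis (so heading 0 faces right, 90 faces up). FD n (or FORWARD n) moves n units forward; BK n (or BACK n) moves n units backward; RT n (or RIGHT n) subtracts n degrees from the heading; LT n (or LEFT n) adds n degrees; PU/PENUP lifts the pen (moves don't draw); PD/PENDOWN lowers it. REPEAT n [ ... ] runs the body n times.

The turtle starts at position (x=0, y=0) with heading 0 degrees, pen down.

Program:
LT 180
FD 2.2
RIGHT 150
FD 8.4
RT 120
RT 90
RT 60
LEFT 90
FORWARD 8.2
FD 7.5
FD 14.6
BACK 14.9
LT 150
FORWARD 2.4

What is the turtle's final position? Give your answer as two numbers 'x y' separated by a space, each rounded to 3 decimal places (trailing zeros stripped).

Answer: -5.862 -3.5

Derivation:
Executing turtle program step by step:
Start: pos=(0,0), heading=0, pen down
LT 180: heading 0 -> 180
FD 2.2: (0,0) -> (-2.2,0) [heading=180, draw]
RT 150: heading 180 -> 30
FD 8.4: (-2.2,0) -> (5.075,4.2) [heading=30, draw]
RT 120: heading 30 -> 270
RT 90: heading 270 -> 180
RT 60: heading 180 -> 120
LT 90: heading 120 -> 210
FD 8.2: (5.075,4.2) -> (-2.027,0.1) [heading=210, draw]
FD 7.5: (-2.027,0.1) -> (-8.522,-3.65) [heading=210, draw]
FD 14.6: (-8.522,-3.65) -> (-21.166,-10.95) [heading=210, draw]
BK 14.9: (-21.166,-10.95) -> (-8.262,-3.5) [heading=210, draw]
LT 150: heading 210 -> 0
FD 2.4: (-8.262,-3.5) -> (-5.862,-3.5) [heading=0, draw]
Final: pos=(-5.862,-3.5), heading=0, 7 segment(s) drawn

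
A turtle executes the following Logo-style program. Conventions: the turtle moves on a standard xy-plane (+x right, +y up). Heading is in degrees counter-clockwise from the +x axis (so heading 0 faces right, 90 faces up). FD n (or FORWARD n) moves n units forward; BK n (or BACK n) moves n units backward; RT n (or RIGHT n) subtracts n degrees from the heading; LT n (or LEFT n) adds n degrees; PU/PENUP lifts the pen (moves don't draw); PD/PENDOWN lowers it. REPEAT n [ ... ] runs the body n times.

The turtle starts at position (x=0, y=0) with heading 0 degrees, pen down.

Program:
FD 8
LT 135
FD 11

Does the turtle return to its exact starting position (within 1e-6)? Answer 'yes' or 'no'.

Executing turtle program step by step:
Start: pos=(0,0), heading=0, pen down
FD 8: (0,0) -> (8,0) [heading=0, draw]
LT 135: heading 0 -> 135
FD 11: (8,0) -> (0.222,7.778) [heading=135, draw]
Final: pos=(0.222,7.778), heading=135, 2 segment(s) drawn

Start position: (0, 0)
Final position: (0.222, 7.778)
Distance = 7.781; >= 1e-6 -> NOT closed

Answer: no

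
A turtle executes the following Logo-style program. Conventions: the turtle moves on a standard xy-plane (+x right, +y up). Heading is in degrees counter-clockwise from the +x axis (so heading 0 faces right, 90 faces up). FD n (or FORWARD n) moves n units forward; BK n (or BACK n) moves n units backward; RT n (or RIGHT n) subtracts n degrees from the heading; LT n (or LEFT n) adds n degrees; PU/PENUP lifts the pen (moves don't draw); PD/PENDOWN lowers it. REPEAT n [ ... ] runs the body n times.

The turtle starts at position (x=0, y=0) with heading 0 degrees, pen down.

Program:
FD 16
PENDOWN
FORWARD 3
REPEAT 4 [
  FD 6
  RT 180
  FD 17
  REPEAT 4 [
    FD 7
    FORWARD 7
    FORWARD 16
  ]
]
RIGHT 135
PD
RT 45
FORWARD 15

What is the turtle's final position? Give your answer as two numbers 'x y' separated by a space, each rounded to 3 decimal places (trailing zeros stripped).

Executing turtle program step by step:
Start: pos=(0,0), heading=0, pen down
FD 16: (0,0) -> (16,0) [heading=0, draw]
PD: pen down
FD 3: (16,0) -> (19,0) [heading=0, draw]
REPEAT 4 [
  -- iteration 1/4 --
  FD 6: (19,0) -> (25,0) [heading=0, draw]
  RT 180: heading 0 -> 180
  FD 17: (25,0) -> (8,0) [heading=180, draw]
  REPEAT 4 [
    -- iteration 1/4 --
    FD 7: (8,0) -> (1,0) [heading=180, draw]
    FD 7: (1,0) -> (-6,0) [heading=180, draw]
    FD 16: (-6,0) -> (-22,0) [heading=180, draw]
    -- iteration 2/4 --
    FD 7: (-22,0) -> (-29,0) [heading=180, draw]
    FD 7: (-29,0) -> (-36,0) [heading=180, draw]
    FD 16: (-36,0) -> (-52,0) [heading=180, draw]
    -- iteration 3/4 --
    FD 7: (-52,0) -> (-59,0) [heading=180, draw]
    FD 7: (-59,0) -> (-66,0) [heading=180, draw]
    FD 16: (-66,0) -> (-82,0) [heading=180, draw]
    -- iteration 4/4 --
    FD 7: (-82,0) -> (-89,0) [heading=180, draw]
    FD 7: (-89,0) -> (-96,0) [heading=180, draw]
    FD 16: (-96,0) -> (-112,0) [heading=180, draw]
  ]
  -- iteration 2/4 --
  FD 6: (-112,0) -> (-118,0) [heading=180, draw]
  RT 180: heading 180 -> 0
  FD 17: (-118,0) -> (-101,0) [heading=0, draw]
  REPEAT 4 [
    -- iteration 1/4 --
    FD 7: (-101,0) -> (-94,0) [heading=0, draw]
    FD 7: (-94,0) -> (-87,0) [heading=0, draw]
    FD 16: (-87,0) -> (-71,0) [heading=0, draw]
    -- iteration 2/4 --
    FD 7: (-71,0) -> (-64,0) [heading=0, draw]
    FD 7: (-64,0) -> (-57,0) [heading=0, draw]
    FD 16: (-57,0) -> (-41,0) [heading=0, draw]
    -- iteration 3/4 --
    FD 7: (-41,0) -> (-34,0) [heading=0, draw]
    FD 7: (-34,0) -> (-27,0) [heading=0, draw]
    FD 16: (-27,0) -> (-11,0) [heading=0, draw]
    -- iteration 4/4 --
    FD 7: (-11,0) -> (-4,0) [heading=0, draw]
    FD 7: (-4,0) -> (3,0) [heading=0, draw]
    FD 16: (3,0) -> (19,0) [heading=0, draw]
  ]
  -- iteration 3/4 --
  FD 6: (19,0) -> (25,0) [heading=0, draw]
  RT 180: heading 0 -> 180
  FD 17: (25,0) -> (8,0) [heading=180, draw]
  REPEAT 4 [
    -- iteration 1/4 --
    FD 7: (8,0) -> (1,0) [heading=180, draw]
    FD 7: (1,0) -> (-6,0) [heading=180, draw]
    FD 16: (-6,0) -> (-22,0) [heading=180, draw]
    -- iteration 2/4 --
    FD 7: (-22,0) -> (-29,0) [heading=180, draw]
    FD 7: (-29,0) -> (-36,0) [heading=180, draw]
    FD 16: (-36,0) -> (-52,0) [heading=180, draw]
    -- iteration 3/4 --
    FD 7: (-52,0) -> (-59,0) [heading=180, draw]
    FD 7: (-59,0) -> (-66,0) [heading=180, draw]
    FD 16: (-66,0) -> (-82,0) [heading=180, draw]
    -- iteration 4/4 --
    FD 7: (-82,0) -> (-89,0) [heading=180, draw]
    FD 7: (-89,0) -> (-96,0) [heading=180, draw]
    FD 16: (-96,0) -> (-112,0) [heading=180, draw]
  ]
  -- iteration 4/4 --
  FD 6: (-112,0) -> (-118,0) [heading=180, draw]
  RT 180: heading 180 -> 0
  FD 17: (-118,0) -> (-101,0) [heading=0, draw]
  REPEAT 4 [
    -- iteration 1/4 --
    FD 7: (-101,0) -> (-94,0) [heading=0, draw]
    FD 7: (-94,0) -> (-87,0) [heading=0, draw]
    FD 16: (-87,0) -> (-71,0) [heading=0, draw]
    -- iteration 2/4 --
    FD 7: (-71,0) -> (-64,0) [heading=0, draw]
    FD 7: (-64,0) -> (-57,0) [heading=0, draw]
    FD 16: (-57,0) -> (-41,0) [heading=0, draw]
    -- iteration 3/4 --
    FD 7: (-41,0) -> (-34,0) [heading=0, draw]
    FD 7: (-34,0) -> (-27,0) [heading=0, draw]
    FD 16: (-27,0) -> (-11,0) [heading=0, draw]
    -- iteration 4/4 --
    FD 7: (-11,0) -> (-4,0) [heading=0, draw]
    FD 7: (-4,0) -> (3,0) [heading=0, draw]
    FD 16: (3,0) -> (19,0) [heading=0, draw]
  ]
]
RT 135: heading 0 -> 225
PD: pen down
RT 45: heading 225 -> 180
FD 15: (19,0) -> (4,0) [heading=180, draw]
Final: pos=(4,0), heading=180, 59 segment(s) drawn

Answer: 4 0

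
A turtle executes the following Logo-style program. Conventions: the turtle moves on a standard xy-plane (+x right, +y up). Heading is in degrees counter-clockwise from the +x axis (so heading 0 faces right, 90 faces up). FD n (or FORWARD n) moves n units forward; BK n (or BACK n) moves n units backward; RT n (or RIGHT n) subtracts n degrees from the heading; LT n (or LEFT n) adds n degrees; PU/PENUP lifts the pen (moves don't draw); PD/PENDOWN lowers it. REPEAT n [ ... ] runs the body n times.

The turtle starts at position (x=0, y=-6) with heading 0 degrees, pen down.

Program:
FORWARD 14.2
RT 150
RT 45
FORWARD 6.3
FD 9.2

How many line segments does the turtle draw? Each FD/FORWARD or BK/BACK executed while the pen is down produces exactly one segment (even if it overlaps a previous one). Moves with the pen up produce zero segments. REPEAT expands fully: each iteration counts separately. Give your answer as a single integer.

Executing turtle program step by step:
Start: pos=(0,-6), heading=0, pen down
FD 14.2: (0,-6) -> (14.2,-6) [heading=0, draw]
RT 150: heading 0 -> 210
RT 45: heading 210 -> 165
FD 6.3: (14.2,-6) -> (8.115,-4.369) [heading=165, draw]
FD 9.2: (8.115,-4.369) -> (-0.772,-1.988) [heading=165, draw]
Final: pos=(-0.772,-1.988), heading=165, 3 segment(s) drawn
Segments drawn: 3

Answer: 3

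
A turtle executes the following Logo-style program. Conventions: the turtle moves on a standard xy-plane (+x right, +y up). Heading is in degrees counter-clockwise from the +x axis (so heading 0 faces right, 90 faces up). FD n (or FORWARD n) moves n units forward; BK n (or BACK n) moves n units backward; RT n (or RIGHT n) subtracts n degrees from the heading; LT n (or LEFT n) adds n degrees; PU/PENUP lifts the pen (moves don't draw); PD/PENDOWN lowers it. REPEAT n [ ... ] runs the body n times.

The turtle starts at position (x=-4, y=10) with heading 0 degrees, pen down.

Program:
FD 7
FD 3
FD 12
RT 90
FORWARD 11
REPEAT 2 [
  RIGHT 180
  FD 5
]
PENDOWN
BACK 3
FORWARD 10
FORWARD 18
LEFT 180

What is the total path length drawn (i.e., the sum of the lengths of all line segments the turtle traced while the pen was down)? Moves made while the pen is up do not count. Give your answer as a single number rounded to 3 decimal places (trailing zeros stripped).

Executing turtle program step by step:
Start: pos=(-4,10), heading=0, pen down
FD 7: (-4,10) -> (3,10) [heading=0, draw]
FD 3: (3,10) -> (6,10) [heading=0, draw]
FD 12: (6,10) -> (18,10) [heading=0, draw]
RT 90: heading 0 -> 270
FD 11: (18,10) -> (18,-1) [heading=270, draw]
REPEAT 2 [
  -- iteration 1/2 --
  RT 180: heading 270 -> 90
  FD 5: (18,-1) -> (18,4) [heading=90, draw]
  -- iteration 2/2 --
  RT 180: heading 90 -> 270
  FD 5: (18,4) -> (18,-1) [heading=270, draw]
]
PD: pen down
BK 3: (18,-1) -> (18,2) [heading=270, draw]
FD 10: (18,2) -> (18,-8) [heading=270, draw]
FD 18: (18,-8) -> (18,-26) [heading=270, draw]
LT 180: heading 270 -> 90
Final: pos=(18,-26), heading=90, 9 segment(s) drawn

Segment lengths:
  seg 1: (-4,10) -> (3,10), length = 7
  seg 2: (3,10) -> (6,10), length = 3
  seg 3: (6,10) -> (18,10), length = 12
  seg 4: (18,10) -> (18,-1), length = 11
  seg 5: (18,-1) -> (18,4), length = 5
  seg 6: (18,4) -> (18,-1), length = 5
  seg 7: (18,-1) -> (18,2), length = 3
  seg 8: (18,2) -> (18,-8), length = 10
  seg 9: (18,-8) -> (18,-26), length = 18
Total = 74

Answer: 74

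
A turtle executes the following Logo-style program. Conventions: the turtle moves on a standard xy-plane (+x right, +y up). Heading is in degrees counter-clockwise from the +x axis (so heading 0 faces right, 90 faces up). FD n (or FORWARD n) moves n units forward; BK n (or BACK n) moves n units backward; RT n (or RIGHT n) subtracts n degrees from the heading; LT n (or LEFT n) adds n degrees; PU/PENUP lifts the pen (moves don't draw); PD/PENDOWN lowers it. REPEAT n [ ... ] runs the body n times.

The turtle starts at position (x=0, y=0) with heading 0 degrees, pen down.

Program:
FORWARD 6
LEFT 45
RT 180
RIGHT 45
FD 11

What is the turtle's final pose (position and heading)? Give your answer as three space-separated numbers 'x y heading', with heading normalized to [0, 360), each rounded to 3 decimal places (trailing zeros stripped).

Answer: -5 0 180

Derivation:
Executing turtle program step by step:
Start: pos=(0,0), heading=0, pen down
FD 6: (0,0) -> (6,0) [heading=0, draw]
LT 45: heading 0 -> 45
RT 180: heading 45 -> 225
RT 45: heading 225 -> 180
FD 11: (6,0) -> (-5,0) [heading=180, draw]
Final: pos=(-5,0), heading=180, 2 segment(s) drawn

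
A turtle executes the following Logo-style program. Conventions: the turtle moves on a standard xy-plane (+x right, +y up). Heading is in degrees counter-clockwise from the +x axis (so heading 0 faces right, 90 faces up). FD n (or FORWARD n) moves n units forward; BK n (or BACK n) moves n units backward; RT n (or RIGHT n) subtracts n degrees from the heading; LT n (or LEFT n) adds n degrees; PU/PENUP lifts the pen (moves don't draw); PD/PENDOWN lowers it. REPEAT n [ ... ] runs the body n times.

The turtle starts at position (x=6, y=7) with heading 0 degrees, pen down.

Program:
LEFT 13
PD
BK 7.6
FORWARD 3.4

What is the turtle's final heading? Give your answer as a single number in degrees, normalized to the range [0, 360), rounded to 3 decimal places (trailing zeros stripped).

Executing turtle program step by step:
Start: pos=(6,7), heading=0, pen down
LT 13: heading 0 -> 13
PD: pen down
BK 7.6: (6,7) -> (-1.405,5.29) [heading=13, draw]
FD 3.4: (-1.405,5.29) -> (1.908,6.055) [heading=13, draw]
Final: pos=(1.908,6.055), heading=13, 2 segment(s) drawn

Answer: 13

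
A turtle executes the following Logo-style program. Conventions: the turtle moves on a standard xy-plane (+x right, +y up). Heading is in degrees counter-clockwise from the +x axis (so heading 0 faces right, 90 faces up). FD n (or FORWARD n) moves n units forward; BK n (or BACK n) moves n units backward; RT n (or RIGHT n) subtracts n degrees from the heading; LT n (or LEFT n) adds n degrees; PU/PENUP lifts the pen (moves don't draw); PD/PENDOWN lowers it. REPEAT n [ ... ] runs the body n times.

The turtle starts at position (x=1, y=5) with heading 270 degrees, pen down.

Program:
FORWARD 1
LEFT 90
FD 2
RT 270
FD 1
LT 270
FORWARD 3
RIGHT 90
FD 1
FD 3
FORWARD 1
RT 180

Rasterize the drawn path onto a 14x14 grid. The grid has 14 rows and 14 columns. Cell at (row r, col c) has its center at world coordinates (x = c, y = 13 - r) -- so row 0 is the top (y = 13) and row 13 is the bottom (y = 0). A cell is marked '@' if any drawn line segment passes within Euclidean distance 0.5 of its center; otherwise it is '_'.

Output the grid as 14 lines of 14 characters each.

Segment 0: (1,5) -> (1,4)
Segment 1: (1,4) -> (3,4)
Segment 2: (3,4) -> (3,5)
Segment 3: (3,5) -> (6,5)
Segment 4: (6,5) -> (6,4)
Segment 5: (6,4) -> (6,1)
Segment 6: (6,1) -> (6,-0)

Answer: ______________
______________
______________
______________
______________
______________
______________
______________
_@_@@@@_______
_@@@__@_______
______@_______
______@_______
______@_______
______@_______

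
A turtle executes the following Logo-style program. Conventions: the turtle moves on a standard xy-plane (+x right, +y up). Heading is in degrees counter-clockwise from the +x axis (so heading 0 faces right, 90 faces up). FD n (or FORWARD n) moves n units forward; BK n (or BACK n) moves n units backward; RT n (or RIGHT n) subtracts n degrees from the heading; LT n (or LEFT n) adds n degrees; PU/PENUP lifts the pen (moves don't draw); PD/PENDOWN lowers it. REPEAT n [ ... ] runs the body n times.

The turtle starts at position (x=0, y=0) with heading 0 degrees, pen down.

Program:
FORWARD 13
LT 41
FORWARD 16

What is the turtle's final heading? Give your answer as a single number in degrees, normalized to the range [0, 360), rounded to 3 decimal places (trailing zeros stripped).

Executing turtle program step by step:
Start: pos=(0,0), heading=0, pen down
FD 13: (0,0) -> (13,0) [heading=0, draw]
LT 41: heading 0 -> 41
FD 16: (13,0) -> (25.075,10.497) [heading=41, draw]
Final: pos=(25.075,10.497), heading=41, 2 segment(s) drawn

Answer: 41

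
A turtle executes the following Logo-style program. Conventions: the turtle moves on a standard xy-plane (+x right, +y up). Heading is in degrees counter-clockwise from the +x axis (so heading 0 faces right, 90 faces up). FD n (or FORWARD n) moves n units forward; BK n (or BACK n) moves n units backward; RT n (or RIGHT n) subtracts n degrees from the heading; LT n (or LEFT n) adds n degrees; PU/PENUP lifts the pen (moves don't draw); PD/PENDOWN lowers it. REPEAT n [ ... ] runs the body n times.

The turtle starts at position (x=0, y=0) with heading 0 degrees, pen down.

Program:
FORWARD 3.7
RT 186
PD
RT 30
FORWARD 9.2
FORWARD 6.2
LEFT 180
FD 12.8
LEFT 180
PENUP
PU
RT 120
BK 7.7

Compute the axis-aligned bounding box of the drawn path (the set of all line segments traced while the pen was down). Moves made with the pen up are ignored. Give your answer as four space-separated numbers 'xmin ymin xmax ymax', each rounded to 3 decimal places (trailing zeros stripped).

Answer: -8.759 0 3.7 9.052

Derivation:
Executing turtle program step by step:
Start: pos=(0,0), heading=0, pen down
FD 3.7: (0,0) -> (3.7,0) [heading=0, draw]
RT 186: heading 0 -> 174
PD: pen down
RT 30: heading 174 -> 144
FD 9.2: (3.7,0) -> (-3.743,5.408) [heading=144, draw]
FD 6.2: (-3.743,5.408) -> (-8.759,9.052) [heading=144, draw]
LT 180: heading 144 -> 324
FD 12.8: (-8.759,9.052) -> (1.597,1.528) [heading=324, draw]
LT 180: heading 324 -> 144
PU: pen up
PU: pen up
RT 120: heading 144 -> 24
BK 7.7: (1.597,1.528) -> (-5.438,-1.604) [heading=24, move]
Final: pos=(-5.438,-1.604), heading=24, 4 segment(s) drawn

Segment endpoints: x in {-8.759, -3.743, 0, 1.597, 3.7}, y in {0, 1.528, 5.408, 9.052}
xmin=-8.759, ymin=0, xmax=3.7, ymax=9.052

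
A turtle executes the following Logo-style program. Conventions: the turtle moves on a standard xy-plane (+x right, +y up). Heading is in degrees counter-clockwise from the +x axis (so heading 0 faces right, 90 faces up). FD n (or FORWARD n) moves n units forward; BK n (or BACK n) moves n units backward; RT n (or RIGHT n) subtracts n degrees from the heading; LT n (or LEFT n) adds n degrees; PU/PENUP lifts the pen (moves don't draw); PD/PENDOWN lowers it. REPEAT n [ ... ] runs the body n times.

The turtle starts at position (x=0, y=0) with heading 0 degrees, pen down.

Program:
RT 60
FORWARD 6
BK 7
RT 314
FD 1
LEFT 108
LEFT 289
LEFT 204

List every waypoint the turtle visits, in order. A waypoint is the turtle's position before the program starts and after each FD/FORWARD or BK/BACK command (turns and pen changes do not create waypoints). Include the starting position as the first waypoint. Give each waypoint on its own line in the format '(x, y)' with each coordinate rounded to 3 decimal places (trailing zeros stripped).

Executing turtle program step by step:
Start: pos=(0,0), heading=0, pen down
RT 60: heading 0 -> 300
FD 6: (0,0) -> (3,-5.196) [heading=300, draw]
BK 7: (3,-5.196) -> (-0.5,0.866) [heading=300, draw]
RT 314: heading 300 -> 346
FD 1: (-0.5,0.866) -> (0.47,0.624) [heading=346, draw]
LT 108: heading 346 -> 94
LT 289: heading 94 -> 23
LT 204: heading 23 -> 227
Final: pos=(0.47,0.624), heading=227, 3 segment(s) drawn
Waypoints (4 total):
(0, 0)
(3, -5.196)
(-0.5, 0.866)
(0.47, 0.624)

Answer: (0, 0)
(3, -5.196)
(-0.5, 0.866)
(0.47, 0.624)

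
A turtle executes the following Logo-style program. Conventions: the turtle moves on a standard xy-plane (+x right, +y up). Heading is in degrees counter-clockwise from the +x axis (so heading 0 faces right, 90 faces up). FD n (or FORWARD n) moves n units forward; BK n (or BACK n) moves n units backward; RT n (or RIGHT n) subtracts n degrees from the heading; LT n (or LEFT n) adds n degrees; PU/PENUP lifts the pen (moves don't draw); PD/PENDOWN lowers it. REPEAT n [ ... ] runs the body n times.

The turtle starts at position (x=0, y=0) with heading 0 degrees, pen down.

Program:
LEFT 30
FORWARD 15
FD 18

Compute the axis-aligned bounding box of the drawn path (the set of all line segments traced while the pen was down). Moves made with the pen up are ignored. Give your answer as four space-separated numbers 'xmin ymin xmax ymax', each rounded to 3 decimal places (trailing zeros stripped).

Answer: 0 0 28.579 16.5

Derivation:
Executing turtle program step by step:
Start: pos=(0,0), heading=0, pen down
LT 30: heading 0 -> 30
FD 15: (0,0) -> (12.99,7.5) [heading=30, draw]
FD 18: (12.99,7.5) -> (28.579,16.5) [heading=30, draw]
Final: pos=(28.579,16.5), heading=30, 2 segment(s) drawn

Segment endpoints: x in {0, 12.99, 28.579}, y in {0, 7.5, 16.5}
xmin=0, ymin=0, xmax=28.579, ymax=16.5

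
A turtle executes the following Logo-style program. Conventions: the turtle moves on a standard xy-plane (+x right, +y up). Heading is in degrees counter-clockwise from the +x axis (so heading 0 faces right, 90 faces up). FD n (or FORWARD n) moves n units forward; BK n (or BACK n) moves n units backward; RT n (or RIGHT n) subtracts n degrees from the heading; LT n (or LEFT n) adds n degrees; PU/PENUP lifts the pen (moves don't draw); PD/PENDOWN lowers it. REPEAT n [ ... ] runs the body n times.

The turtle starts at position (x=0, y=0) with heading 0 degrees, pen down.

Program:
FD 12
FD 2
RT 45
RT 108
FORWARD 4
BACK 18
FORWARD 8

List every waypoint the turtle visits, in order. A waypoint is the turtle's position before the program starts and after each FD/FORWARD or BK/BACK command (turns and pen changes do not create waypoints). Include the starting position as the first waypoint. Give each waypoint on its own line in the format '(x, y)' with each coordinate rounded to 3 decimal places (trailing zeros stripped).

Executing turtle program step by step:
Start: pos=(0,0), heading=0, pen down
FD 12: (0,0) -> (12,0) [heading=0, draw]
FD 2: (12,0) -> (14,0) [heading=0, draw]
RT 45: heading 0 -> 315
RT 108: heading 315 -> 207
FD 4: (14,0) -> (10.436,-1.816) [heading=207, draw]
BK 18: (10.436,-1.816) -> (26.474,6.356) [heading=207, draw]
FD 8: (26.474,6.356) -> (19.346,2.724) [heading=207, draw]
Final: pos=(19.346,2.724), heading=207, 5 segment(s) drawn
Waypoints (6 total):
(0, 0)
(12, 0)
(14, 0)
(10.436, -1.816)
(26.474, 6.356)
(19.346, 2.724)

Answer: (0, 0)
(12, 0)
(14, 0)
(10.436, -1.816)
(26.474, 6.356)
(19.346, 2.724)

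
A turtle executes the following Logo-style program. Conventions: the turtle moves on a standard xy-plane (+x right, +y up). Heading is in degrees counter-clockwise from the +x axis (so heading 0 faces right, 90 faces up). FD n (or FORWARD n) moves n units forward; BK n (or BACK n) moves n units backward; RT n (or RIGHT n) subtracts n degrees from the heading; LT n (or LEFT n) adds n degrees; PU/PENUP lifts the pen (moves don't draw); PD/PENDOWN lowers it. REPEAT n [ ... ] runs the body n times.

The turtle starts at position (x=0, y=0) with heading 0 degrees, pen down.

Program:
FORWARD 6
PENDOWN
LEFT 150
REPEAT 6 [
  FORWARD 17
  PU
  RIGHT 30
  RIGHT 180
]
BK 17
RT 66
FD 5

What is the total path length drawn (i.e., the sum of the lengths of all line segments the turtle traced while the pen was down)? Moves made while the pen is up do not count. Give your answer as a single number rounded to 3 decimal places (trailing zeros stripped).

Answer: 23

Derivation:
Executing turtle program step by step:
Start: pos=(0,0), heading=0, pen down
FD 6: (0,0) -> (6,0) [heading=0, draw]
PD: pen down
LT 150: heading 0 -> 150
REPEAT 6 [
  -- iteration 1/6 --
  FD 17: (6,0) -> (-8.722,8.5) [heading=150, draw]
  PU: pen up
  RT 30: heading 150 -> 120
  RT 180: heading 120 -> 300
  -- iteration 2/6 --
  FD 17: (-8.722,8.5) -> (-0.222,-6.222) [heading=300, move]
  PU: pen up
  RT 30: heading 300 -> 270
  RT 180: heading 270 -> 90
  -- iteration 3/6 --
  FD 17: (-0.222,-6.222) -> (-0.222,10.778) [heading=90, move]
  PU: pen up
  RT 30: heading 90 -> 60
  RT 180: heading 60 -> 240
  -- iteration 4/6 --
  FD 17: (-0.222,10.778) -> (-8.722,-3.945) [heading=240, move]
  PU: pen up
  RT 30: heading 240 -> 210
  RT 180: heading 210 -> 30
  -- iteration 5/6 --
  FD 17: (-8.722,-3.945) -> (6,4.555) [heading=30, move]
  PU: pen up
  RT 30: heading 30 -> 0
  RT 180: heading 0 -> 180
  -- iteration 6/6 --
  FD 17: (6,4.555) -> (-11,4.555) [heading=180, move]
  PU: pen up
  RT 30: heading 180 -> 150
  RT 180: heading 150 -> 330
]
BK 17: (-11,4.555) -> (-25.722,13.055) [heading=330, move]
RT 66: heading 330 -> 264
FD 5: (-25.722,13.055) -> (-26.245,8.083) [heading=264, move]
Final: pos=(-26.245,8.083), heading=264, 2 segment(s) drawn

Segment lengths:
  seg 1: (0,0) -> (6,0), length = 6
  seg 2: (6,0) -> (-8.722,8.5), length = 17
Total = 23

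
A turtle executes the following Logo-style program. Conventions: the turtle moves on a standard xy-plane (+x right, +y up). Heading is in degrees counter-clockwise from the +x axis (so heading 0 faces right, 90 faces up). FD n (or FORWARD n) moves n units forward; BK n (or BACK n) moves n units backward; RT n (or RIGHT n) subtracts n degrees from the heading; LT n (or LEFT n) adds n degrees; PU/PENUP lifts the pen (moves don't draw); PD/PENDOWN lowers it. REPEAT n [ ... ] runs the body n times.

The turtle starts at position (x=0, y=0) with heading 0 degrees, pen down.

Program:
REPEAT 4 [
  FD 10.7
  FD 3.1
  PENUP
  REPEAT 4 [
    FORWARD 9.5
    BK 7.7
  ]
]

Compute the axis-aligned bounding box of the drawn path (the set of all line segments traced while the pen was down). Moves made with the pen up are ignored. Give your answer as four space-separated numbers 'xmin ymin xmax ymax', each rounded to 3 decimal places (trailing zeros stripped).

Answer: 0 0 13.8 0

Derivation:
Executing turtle program step by step:
Start: pos=(0,0), heading=0, pen down
REPEAT 4 [
  -- iteration 1/4 --
  FD 10.7: (0,0) -> (10.7,0) [heading=0, draw]
  FD 3.1: (10.7,0) -> (13.8,0) [heading=0, draw]
  PU: pen up
  REPEAT 4 [
    -- iteration 1/4 --
    FD 9.5: (13.8,0) -> (23.3,0) [heading=0, move]
    BK 7.7: (23.3,0) -> (15.6,0) [heading=0, move]
    -- iteration 2/4 --
    FD 9.5: (15.6,0) -> (25.1,0) [heading=0, move]
    BK 7.7: (25.1,0) -> (17.4,0) [heading=0, move]
    -- iteration 3/4 --
    FD 9.5: (17.4,0) -> (26.9,0) [heading=0, move]
    BK 7.7: (26.9,0) -> (19.2,0) [heading=0, move]
    -- iteration 4/4 --
    FD 9.5: (19.2,0) -> (28.7,0) [heading=0, move]
    BK 7.7: (28.7,0) -> (21,0) [heading=0, move]
  ]
  -- iteration 2/4 --
  FD 10.7: (21,0) -> (31.7,0) [heading=0, move]
  FD 3.1: (31.7,0) -> (34.8,0) [heading=0, move]
  PU: pen up
  REPEAT 4 [
    -- iteration 1/4 --
    FD 9.5: (34.8,0) -> (44.3,0) [heading=0, move]
    BK 7.7: (44.3,0) -> (36.6,0) [heading=0, move]
    -- iteration 2/4 --
    FD 9.5: (36.6,0) -> (46.1,0) [heading=0, move]
    BK 7.7: (46.1,0) -> (38.4,0) [heading=0, move]
    -- iteration 3/4 --
    FD 9.5: (38.4,0) -> (47.9,0) [heading=0, move]
    BK 7.7: (47.9,0) -> (40.2,0) [heading=0, move]
    -- iteration 4/4 --
    FD 9.5: (40.2,0) -> (49.7,0) [heading=0, move]
    BK 7.7: (49.7,0) -> (42,0) [heading=0, move]
  ]
  -- iteration 3/4 --
  FD 10.7: (42,0) -> (52.7,0) [heading=0, move]
  FD 3.1: (52.7,0) -> (55.8,0) [heading=0, move]
  PU: pen up
  REPEAT 4 [
    -- iteration 1/4 --
    FD 9.5: (55.8,0) -> (65.3,0) [heading=0, move]
    BK 7.7: (65.3,0) -> (57.6,0) [heading=0, move]
    -- iteration 2/4 --
    FD 9.5: (57.6,0) -> (67.1,0) [heading=0, move]
    BK 7.7: (67.1,0) -> (59.4,0) [heading=0, move]
    -- iteration 3/4 --
    FD 9.5: (59.4,0) -> (68.9,0) [heading=0, move]
    BK 7.7: (68.9,0) -> (61.2,0) [heading=0, move]
    -- iteration 4/4 --
    FD 9.5: (61.2,0) -> (70.7,0) [heading=0, move]
    BK 7.7: (70.7,0) -> (63,0) [heading=0, move]
  ]
  -- iteration 4/4 --
  FD 10.7: (63,0) -> (73.7,0) [heading=0, move]
  FD 3.1: (73.7,0) -> (76.8,0) [heading=0, move]
  PU: pen up
  REPEAT 4 [
    -- iteration 1/4 --
    FD 9.5: (76.8,0) -> (86.3,0) [heading=0, move]
    BK 7.7: (86.3,0) -> (78.6,0) [heading=0, move]
    -- iteration 2/4 --
    FD 9.5: (78.6,0) -> (88.1,0) [heading=0, move]
    BK 7.7: (88.1,0) -> (80.4,0) [heading=0, move]
    -- iteration 3/4 --
    FD 9.5: (80.4,0) -> (89.9,0) [heading=0, move]
    BK 7.7: (89.9,0) -> (82.2,0) [heading=0, move]
    -- iteration 4/4 --
    FD 9.5: (82.2,0) -> (91.7,0) [heading=0, move]
    BK 7.7: (91.7,0) -> (84,0) [heading=0, move]
  ]
]
Final: pos=(84,0), heading=0, 2 segment(s) drawn

Segment endpoints: x in {0, 10.7, 13.8}, y in {0}
xmin=0, ymin=0, xmax=13.8, ymax=0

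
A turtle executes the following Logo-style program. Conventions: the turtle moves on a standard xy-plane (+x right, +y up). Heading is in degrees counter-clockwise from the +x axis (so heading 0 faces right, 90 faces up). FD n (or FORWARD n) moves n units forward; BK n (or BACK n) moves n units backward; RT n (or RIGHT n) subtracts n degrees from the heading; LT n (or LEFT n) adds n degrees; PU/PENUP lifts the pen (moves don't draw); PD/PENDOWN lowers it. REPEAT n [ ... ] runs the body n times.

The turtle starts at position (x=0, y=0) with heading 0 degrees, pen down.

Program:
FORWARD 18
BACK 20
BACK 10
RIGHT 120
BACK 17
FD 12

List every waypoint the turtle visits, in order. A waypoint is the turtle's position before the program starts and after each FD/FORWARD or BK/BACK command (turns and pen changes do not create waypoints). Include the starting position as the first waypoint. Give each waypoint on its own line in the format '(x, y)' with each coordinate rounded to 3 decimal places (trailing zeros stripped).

Answer: (0, 0)
(18, 0)
(-2, 0)
(-12, 0)
(-3.5, 14.722)
(-9.5, 4.33)

Derivation:
Executing turtle program step by step:
Start: pos=(0,0), heading=0, pen down
FD 18: (0,0) -> (18,0) [heading=0, draw]
BK 20: (18,0) -> (-2,0) [heading=0, draw]
BK 10: (-2,0) -> (-12,0) [heading=0, draw]
RT 120: heading 0 -> 240
BK 17: (-12,0) -> (-3.5,14.722) [heading=240, draw]
FD 12: (-3.5,14.722) -> (-9.5,4.33) [heading=240, draw]
Final: pos=(-9.5,4.33), heading=240, 5 segment(s) drawn
Waypoints (6 total):
(0, 0)
(18, 0)
(-2, 0)
(-12, 0)
(-3.5, 14.722)
(-9.5, 4.33)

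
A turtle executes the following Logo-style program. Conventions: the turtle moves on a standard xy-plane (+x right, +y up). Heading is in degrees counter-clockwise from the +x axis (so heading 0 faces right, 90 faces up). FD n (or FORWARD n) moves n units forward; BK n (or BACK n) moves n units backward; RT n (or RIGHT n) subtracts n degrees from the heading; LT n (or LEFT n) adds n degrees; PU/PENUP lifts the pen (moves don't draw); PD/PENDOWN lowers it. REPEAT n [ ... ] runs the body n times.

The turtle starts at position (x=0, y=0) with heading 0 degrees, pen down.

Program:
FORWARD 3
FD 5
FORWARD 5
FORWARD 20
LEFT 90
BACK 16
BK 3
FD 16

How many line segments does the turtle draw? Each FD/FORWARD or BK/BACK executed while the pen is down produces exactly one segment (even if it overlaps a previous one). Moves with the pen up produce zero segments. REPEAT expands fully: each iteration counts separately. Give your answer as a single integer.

Answer: 7

Derivation:
Executing turtle program step by step:
Start: pos=(0,0), heading=0, pen down
FD 3: (0,0) -> (3,0) [heading=0, draw]
FD 5: (3,0) -> (8,0) [heading=0, draw]
FD 5: (8,0) -> (13,0) [heading=0, draw]
FD 20: (13,0) -> (33,0) [heading=0, draw]
LT 90: heading 0 -> 90
BK 16: (33,0) -> (33,-16) [heading=90, draw]
BK 3: (33,-16) -> (33,-19) [heading=90, draw]
FD 16: (33,-19) -> (33,-3) [heading=90, draw]
Final: pos=(33,-3), heading=90, 7 segment(s) drawn
Segments drawn: 7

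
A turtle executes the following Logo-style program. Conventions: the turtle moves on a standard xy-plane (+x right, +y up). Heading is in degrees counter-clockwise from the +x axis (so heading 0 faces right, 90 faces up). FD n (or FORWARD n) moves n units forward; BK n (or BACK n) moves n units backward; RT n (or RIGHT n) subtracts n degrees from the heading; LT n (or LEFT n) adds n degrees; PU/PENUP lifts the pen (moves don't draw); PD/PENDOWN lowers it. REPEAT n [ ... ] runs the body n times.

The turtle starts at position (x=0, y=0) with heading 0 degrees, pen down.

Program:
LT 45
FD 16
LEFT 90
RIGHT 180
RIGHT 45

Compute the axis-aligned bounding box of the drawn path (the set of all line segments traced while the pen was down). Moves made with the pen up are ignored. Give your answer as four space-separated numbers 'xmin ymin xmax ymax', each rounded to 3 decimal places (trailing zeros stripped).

Answer: 0 0 11.314 11.314

Derivation:
Executing turtle program step by step:
Start: pos=(0,0), heading=0, pen down
LT 45: heading 0 -> 45
FD 16: (0,0) -> (11.314,11.314) [heading=45, draw]
LT 90: heading 45 -> 135
RT 180: heading 135 -> 315
RT 45: heading 315 -> 270
Final: pos=(11.314,11.314), heading=270, 1 segment(s) drawn

Segment endpoints: x in {0, 11.314}, y in {0, 11.314}
xmin=0, ymin=0, xmax=11.314, ymax=11.314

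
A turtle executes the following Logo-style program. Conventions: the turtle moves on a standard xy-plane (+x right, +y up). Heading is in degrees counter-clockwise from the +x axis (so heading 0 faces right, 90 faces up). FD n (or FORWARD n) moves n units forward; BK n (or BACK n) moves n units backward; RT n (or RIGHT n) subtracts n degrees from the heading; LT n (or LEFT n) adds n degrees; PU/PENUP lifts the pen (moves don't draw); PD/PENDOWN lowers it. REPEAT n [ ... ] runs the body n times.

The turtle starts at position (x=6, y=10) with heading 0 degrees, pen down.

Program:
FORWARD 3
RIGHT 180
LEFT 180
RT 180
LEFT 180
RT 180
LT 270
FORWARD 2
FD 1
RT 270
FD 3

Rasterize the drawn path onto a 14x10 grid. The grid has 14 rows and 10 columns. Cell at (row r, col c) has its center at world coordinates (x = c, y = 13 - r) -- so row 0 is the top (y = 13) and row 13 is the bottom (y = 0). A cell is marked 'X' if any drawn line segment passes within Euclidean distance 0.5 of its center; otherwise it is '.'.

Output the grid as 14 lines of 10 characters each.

Segment 0: (6,10) -> (9,10)
Segment 1: (9,10) -> (9,12)
Segment 2: (9,12) -> (9,13)
Segment 3: (9,13) -> (6,13)

Answer: ......XXXX
.........X
.........X
......XXXX
..........
..........
..........
..........
..........
..........
..........
..........
..........
..........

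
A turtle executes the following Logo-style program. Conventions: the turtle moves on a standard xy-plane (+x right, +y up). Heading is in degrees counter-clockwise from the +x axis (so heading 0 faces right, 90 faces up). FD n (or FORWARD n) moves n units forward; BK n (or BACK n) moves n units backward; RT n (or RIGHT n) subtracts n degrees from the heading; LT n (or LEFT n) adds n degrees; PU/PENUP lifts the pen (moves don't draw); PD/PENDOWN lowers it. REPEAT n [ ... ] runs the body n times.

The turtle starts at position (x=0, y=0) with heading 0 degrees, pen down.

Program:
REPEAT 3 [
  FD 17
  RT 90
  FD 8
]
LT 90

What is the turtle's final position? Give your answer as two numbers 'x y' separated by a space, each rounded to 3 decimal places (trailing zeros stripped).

Executing turtle program step by step:
Start: pos=(0,0), heading=0, pen down
REPEAT 3 [
  -- iteration 1/3 --
  FD 17: (0,0) -> (17,0) [heading=0, draw]
  RT 90: heading 0 -> 270
  FD 8: (17,0) -> (17,-8) [heading=270, draw]
  -- iteration 2/3 --
  FD 17: (17,-8) -> (17,-25) [heading=270, draw]
  RT 90: heading 270 -> 180
  FD 8: (17,-25) -> (9,-25) [heading=180, draw]
  -- iteration 3/3 --
  FD 17: (9,-25) -> (-8,-25) [heading=180, draw]
  RT 90: heading 180 -> 90
  FD 8: (-8,-25) -> (-8,-17) [heading=90, draw]
]
LT 90: heading 90 -> 180
Final: pos=(-8,-17), heading=180, 6 segment(s) drawn

Answer: -8 -17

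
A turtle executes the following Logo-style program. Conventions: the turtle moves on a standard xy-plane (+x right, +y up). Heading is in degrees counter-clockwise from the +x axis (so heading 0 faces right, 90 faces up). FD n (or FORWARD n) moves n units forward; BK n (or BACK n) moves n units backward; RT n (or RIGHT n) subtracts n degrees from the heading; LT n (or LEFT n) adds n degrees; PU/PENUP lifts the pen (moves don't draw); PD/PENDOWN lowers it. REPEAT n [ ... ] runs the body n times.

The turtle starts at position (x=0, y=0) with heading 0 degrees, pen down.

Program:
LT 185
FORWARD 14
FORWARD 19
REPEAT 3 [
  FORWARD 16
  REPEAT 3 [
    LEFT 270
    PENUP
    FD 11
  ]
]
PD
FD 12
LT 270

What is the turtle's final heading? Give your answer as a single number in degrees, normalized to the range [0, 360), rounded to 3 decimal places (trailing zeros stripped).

Answer: 5

Derivation:
Executing turtle program step by step:
Start: pos=(0,0), heading=0, pen down
LT 185: heading 0 -> 185
FD 14: (0,0) -> (-13.947,-1.22) [heading=185, draw]
FD 19: (-13.947,-1.22) -> (-32.874,-2.876) [heading=185, draw]
REPEAT 3 [
  -- iteration 1/3 --
  FD 16: (-32.874,-2.876) -> (-48.814,-4.271) [heading=185, draw]
  REPEAT 3 [
    -- iteration 1/3 --
    LT 270: heading 185 -> 95
    PU: pen up
    FD 11: (-48.814,-4.271) -> (-49.772,6.688) [heading=95, move]
    -- iteration 2/3 --
    LT 270: heading 95 -> 5
    PU: pen up
    FD 11: (-49.772,6.688) -> (-38.814,7.646) [heading=5, move]
    -- iteration 3/3 --
    LT 270: heading 5 -> 275
    PU: pen up
    FD 11: (-38.814,7.646) -> (-37.855,-3.312) [heading=275, move]
  ]
  -- iteration 2/3 --
  FD 16: (-37.855,-3.312) -> (-36.461,-19.251) [heading=275, move]
  REPEAT 3 [
    -- iteration 1/3 --
    LT 270: heading 275 -> 185
    PU: pen up
    FD 11: (-36.461,-19.251) -> (-47.419,-20.21) [heading=185, move]
    -- iteration 2/3 --
    LT 270: heading 185 -> 95
    PU: pen up
    FD 11: (-47.419,-20.21) -> (-48.378,-9.252) [heading=95, move]
    -- iteration 3/3 --
    LT 270: heading 95 -> 5
    PU: pen up
    FD 11: (-48.378,-9.252) -> (-37.42,-8.293) [heading=5, move]
  ]
  -- iteration 3/3 --
  FD 16: (-37.42,-8.293) -> (-21.481,-6.898) [heading=5, move]
  REPEAT 3 [
    -- iteration 1/3 --
    LT 270: heading 5 -> 275
    PU: pen up
    FD 11: (-21.481,-6.898) -> (-20.522,-17.857) [heading=275, move]
    -- iteration 2/3 --
    LT 270: heading 275 -> 185
    PU: pen up
    FD 11: (-20.522,-17.857) -> (-31.48,-18.815) [heading=185, move]
    -- iteration 3/3 --
    LT 270: heading 185 -> 95
    PU: pen up
    FD 11: (-31.48,-18.815) -> (-32.439,-7.857) [heading=95, move]
  ]
]
PD: pen down
FD 12: (-32.439,-7.857) -> (-33.485,4.097) [heading=95, draw]
LT 270: heading 95 -> 5
Final: pos=(-33.485,4.097), heading=5, 4 segment(s) drawn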